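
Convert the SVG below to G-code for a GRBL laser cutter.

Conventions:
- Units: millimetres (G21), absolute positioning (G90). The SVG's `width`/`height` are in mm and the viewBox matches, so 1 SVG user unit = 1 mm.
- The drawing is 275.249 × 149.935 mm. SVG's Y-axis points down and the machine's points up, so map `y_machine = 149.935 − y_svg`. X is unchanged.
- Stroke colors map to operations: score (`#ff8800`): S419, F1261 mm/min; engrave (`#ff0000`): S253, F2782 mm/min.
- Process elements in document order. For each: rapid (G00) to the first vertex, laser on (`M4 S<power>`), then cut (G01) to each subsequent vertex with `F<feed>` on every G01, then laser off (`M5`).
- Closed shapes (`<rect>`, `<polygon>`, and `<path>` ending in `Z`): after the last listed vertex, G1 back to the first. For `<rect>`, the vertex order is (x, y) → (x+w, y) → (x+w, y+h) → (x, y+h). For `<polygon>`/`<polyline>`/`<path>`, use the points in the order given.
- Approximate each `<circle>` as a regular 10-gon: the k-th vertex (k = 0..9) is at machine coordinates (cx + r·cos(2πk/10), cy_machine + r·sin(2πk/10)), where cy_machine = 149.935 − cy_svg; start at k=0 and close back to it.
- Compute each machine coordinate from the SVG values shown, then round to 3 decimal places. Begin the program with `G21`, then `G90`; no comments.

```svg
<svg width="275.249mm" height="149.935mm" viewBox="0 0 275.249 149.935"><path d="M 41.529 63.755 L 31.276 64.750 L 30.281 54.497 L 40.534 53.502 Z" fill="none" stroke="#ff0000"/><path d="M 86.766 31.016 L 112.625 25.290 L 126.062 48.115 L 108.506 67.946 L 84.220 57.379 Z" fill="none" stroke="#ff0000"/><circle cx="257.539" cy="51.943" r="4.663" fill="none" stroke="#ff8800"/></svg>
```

Since the viewBox matches the mm dimensions, user units are millimetres directly. The only transform is the Y-flip y_m = 149.935 − y_svg.

Shape 1 is a regular polygon drawn with `<path>`. Its stroke #ff0000 means engrave at S253, F2782. After flipping Y the toolpath is (41.529,86.180) → (31.276,85.185) → (30.281,95.438) → (40.534,96.433) → (41.529,86.180), returning to the start.

Shape 2 is a regular polygon drawn with `<path>`. Its stroke #ff0000 means engrave at S253, F2782. After flipping Y the toolpath is (86.766,118.919) → (112.625,124.645) → (126.062,101.820) → (108.506,81.989) → (84.220,92.556) → (86.766,118.919), returning to the start.

Shape 3 is a circle drawn with `<circle>`. Its stroke #ff8800 means score at S419, F1261. After flipping Y the toolpath is (262.202,97.992) → (261.311,100.733) → (258.980,102.427) → (256.098,102.427) → (253.767,100.733) → (252.876,97.992) → (253.767,95.251) → (256.098,93.557) → (258.980,93.557) → (261.311,95.251) → (262.202,97.992), returning to the start.

G21
G90
G00 X41.529 Y86.180
M4 S253
G01 X31.276 Y85.185 F2782
G01 X30.281 Y95.438 F2782
G01 X40.534 Y96.433 F2782
G01 X41.529 Y86.180 F2782
M5
G00 X86.766 Y118.919
M4 S253
G01 X112.625 Y124.645 F2782
G01 X126.062 Y101.820 F2782
G01 X108.506 Y81.989 F2782
G01 X84.220 Y92.556 F2782
G01 X86.766 Y118.919 F2782
M5
G00 X262.202 Y97.992
M4 S419
G01 X261.311 Y100.733 F1261
G01 X258.980 Y102.427 F1261
G01 X256.098 Y102.427 F1261
G01 X253.767 Y100.733 F1261
G01 X252.876 Y97.992 F1261
G01 X253.767 Y95.251 F1261
G01 X256.098 Y93.557 F1261
G01 X258.980 Y93.557 F1261
G01 X261.311 Y95.251 F1261
G01 X262.202 Y97.992 F1261
M5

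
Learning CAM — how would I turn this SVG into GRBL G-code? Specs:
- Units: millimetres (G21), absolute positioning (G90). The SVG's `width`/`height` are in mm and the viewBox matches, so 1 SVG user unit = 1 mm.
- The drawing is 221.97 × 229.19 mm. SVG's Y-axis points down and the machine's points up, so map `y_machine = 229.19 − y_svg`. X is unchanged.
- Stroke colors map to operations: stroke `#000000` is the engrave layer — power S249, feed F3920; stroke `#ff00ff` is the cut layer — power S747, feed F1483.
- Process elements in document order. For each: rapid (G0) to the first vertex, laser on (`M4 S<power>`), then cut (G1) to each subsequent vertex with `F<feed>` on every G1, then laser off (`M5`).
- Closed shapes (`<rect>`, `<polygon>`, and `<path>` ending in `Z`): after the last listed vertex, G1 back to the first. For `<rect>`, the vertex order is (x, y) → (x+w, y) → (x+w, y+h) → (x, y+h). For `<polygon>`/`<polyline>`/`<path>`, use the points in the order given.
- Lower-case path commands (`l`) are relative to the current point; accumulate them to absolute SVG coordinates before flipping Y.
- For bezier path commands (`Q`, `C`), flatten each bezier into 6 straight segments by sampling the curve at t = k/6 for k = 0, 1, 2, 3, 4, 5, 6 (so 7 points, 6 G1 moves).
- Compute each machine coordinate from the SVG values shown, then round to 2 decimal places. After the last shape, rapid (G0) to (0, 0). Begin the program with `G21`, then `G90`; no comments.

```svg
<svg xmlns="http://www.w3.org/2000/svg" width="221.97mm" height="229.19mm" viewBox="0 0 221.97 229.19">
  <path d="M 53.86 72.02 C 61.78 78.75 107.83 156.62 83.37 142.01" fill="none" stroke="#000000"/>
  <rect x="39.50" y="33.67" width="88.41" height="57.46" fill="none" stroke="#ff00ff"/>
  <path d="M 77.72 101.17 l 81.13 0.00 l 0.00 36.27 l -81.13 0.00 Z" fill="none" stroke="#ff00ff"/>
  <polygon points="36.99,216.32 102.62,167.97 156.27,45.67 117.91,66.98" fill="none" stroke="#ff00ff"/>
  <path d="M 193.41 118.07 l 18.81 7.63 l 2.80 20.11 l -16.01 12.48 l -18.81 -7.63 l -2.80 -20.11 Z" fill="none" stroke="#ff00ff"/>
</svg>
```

1 u = 1 mm; y_m = 229.19 − y.

[1] `<path>` cubic bezier, #000000→engrave S249 F3920: (53.86,157.17) → (60.49,148.63) → (70.47,132.79) → (80.76,114.17) → (88.35,97.34) → (90.23,86.82) → (83.37,87.18)

[2] `<rect>` rectangle, #ff00ff→cut S747 F1483: (39.50,195.52) → (127.91,195.52) → (127.91,138.06) → (39.50,138.06) → (39.50,195.52) (closed)

[3] `<path>` rectangle, #ff00ff→cut S747 F1483: (77.72,128.02) → (158.85,128.02) → (158.85,91.75) → (77.72,91.75) → (77.72,128.02) (closed)

[4] `<polygon>` closed polygon, #ff00ff→cut S747 F1483: (36.99,12.87) → (102.62,61.22) → (156.27,183.52) → (117.91,162.21) → (36.99,12.87) (closed)

[5] `<path>` regular polygon, #ff00ff→cut S747 F1483: (193.41,111.12) → (212.22,103.49) → (215.02,83.38) → (199.01,70.90) → (180.20,78.53) → (177.40,98.64) → (193.41,111.12) (closed)

G21
G90
G0 X53.86 Y157.17
M4 S249
G1 X60.49 Y148.63 F3920
G1 X70.47 Y132.79 F3920
G1 X80.76 Y114.17 F3920
G1 X88.35 Y97.34 F3920
G1 X90.23 Y86.82 F3920
G1 X83.37 Y87.18 F3920
M5
G0 X39.50 Y195.52
M4 S747
G1 X127.91 Y195.52 F1483
G1 X127.91 Y138.06 F1483
G1 X39.50 Y138.06 F1483
G1 X39.50 Y195.52 F1483
M5
G0 X77.72 Y128.02
M4 S747
G1 X158.85 Y128.02 F1483
G1 X158.85 Y91.75 F1483
G1 X77.72 Y91.75 F1483
G1 X77.72 Y128.02 F1483
M5
G0 X36.99 Y12.87
M4 S747
G1 X102.62 Y61.22 F1483
G1 X156.27 Y183.52 F1483
G1 X117.91 Y162.21 F1483
G1 X36.99 Y12.87 F1483
M5
G0 X193.41 Y111.12
M4 S747
G1 X212.22 Y103.49 F1483
G1 X215.02 Y83.38 F1483
G1 X199.01 Y70.90 F1483
G1 X180.20 Y78.53 F1483
G1 X177.40 Y98.64 F1483
G1 X193.41 Y111.12 F1483
M5
G0 X0.00 Y0.00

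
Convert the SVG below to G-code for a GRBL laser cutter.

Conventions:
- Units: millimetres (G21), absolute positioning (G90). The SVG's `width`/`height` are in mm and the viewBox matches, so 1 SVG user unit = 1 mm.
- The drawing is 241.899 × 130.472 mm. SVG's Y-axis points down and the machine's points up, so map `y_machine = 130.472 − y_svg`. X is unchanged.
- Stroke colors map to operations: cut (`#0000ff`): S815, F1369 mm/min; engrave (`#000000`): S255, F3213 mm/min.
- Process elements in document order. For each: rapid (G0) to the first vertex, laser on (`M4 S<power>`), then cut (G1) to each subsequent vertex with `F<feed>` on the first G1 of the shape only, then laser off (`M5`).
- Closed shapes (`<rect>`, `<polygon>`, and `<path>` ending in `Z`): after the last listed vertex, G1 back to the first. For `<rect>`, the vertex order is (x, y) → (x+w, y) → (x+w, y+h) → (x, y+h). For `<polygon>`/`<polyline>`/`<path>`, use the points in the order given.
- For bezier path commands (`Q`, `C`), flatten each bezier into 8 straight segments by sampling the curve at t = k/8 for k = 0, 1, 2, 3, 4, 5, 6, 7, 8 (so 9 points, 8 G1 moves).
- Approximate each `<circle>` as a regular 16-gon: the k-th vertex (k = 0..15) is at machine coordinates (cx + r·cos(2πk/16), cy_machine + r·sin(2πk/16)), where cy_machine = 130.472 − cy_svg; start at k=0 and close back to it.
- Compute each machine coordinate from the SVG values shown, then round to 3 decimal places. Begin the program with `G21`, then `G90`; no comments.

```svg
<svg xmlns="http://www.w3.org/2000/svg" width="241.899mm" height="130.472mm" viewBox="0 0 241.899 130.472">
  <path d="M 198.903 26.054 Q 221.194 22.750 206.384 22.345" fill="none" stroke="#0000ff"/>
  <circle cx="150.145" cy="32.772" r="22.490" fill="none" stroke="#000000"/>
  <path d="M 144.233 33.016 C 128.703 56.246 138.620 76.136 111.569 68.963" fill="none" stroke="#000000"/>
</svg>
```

1 u = 1 mm; y_m = 130.472 − y.

[1] `<path>` quadratic bezier, #0000ff→cut S815 F1369: (198.903,104.418) → (203.896,105.199) → (207.730,105.889) → (210.404,106.488) → (211.919,106.997) → (212.274,107.416) → (211.470,107.743) → (209.507,107.980) → (206.384,108.127)

[2] `<circle>` circle, #000000→engrave S255 F3213: (172.635,97.700) → (170.923,106.307) → (166.048,113.603) → (158.752,118.478) → (150.145,120.190) → (141.538,118.478) → (134.242,113.603) → (129.367,106.307) → (127.655,97.700) → (129.367,89.093) → (134.242,81.797) → (141.538,76.922) → (150.145,75.210) → (158.752,76.922) → (166.048,81.797) → (170.923,89.093) → (172.635,97.700) (closed)

[3] `<path>` cubic bezier, #000000→engrave S255 F3213: (144.233,97.456) → (139.480,88.948) → (136.382,81.030) → (134.206,73.982) → (132.221,68.081) → (129.697,63.606) → (125.901,60.833) → (120.102,60.041) → (111.569,61.509)

G21
G90
G0 X198.903 Y104.418
M4 S815
G1 X203.896 Y105.199 F1369
G1 X207.730 Y105.889
G1 X210.404 Y106.488
G1 X211.919 Y106.997
G1 X212.274 Y107.416
G1 X211.470 Y107.743
G1 X209.507 Y107.980
G1 X206.384 Y108.127
M5
G0 X172.635 Y97.700
M4 S255
G1 X170.923 Y106.307 F3213
G1 X166.048 Y113.603
G1 X158.752 Y118.478
G1 X150.145 Y120.190
G1 X141.538 Y118.478
G1 X134.242 Y113.603
G1 X129.367 Y106.307
G1 X127.655 Y97.700
G1 X129.367 Y89.093
G1 X134.242 Y81.797
G1 X141.538 Y76.922
G1 X150.145 Y75.210
G1 X158.752 Y76.922
G1 X166.048 Y81.797
G1 X170.923 Y89.093
G1 X172.635 Y97.700
M5
G0 X144.233 Y97.456
M4 S255
G1 X139.480 Y88.948 F3213
G1 X136.382 Y81.030
G1 X134.206 Y73.982
G1 X132.221 Y68.081
G1 X129.697 Y63.606
G1 X125.901 Y60.833
G1 X120.102 Y60.041
G1 X111.569 Y61.509
M5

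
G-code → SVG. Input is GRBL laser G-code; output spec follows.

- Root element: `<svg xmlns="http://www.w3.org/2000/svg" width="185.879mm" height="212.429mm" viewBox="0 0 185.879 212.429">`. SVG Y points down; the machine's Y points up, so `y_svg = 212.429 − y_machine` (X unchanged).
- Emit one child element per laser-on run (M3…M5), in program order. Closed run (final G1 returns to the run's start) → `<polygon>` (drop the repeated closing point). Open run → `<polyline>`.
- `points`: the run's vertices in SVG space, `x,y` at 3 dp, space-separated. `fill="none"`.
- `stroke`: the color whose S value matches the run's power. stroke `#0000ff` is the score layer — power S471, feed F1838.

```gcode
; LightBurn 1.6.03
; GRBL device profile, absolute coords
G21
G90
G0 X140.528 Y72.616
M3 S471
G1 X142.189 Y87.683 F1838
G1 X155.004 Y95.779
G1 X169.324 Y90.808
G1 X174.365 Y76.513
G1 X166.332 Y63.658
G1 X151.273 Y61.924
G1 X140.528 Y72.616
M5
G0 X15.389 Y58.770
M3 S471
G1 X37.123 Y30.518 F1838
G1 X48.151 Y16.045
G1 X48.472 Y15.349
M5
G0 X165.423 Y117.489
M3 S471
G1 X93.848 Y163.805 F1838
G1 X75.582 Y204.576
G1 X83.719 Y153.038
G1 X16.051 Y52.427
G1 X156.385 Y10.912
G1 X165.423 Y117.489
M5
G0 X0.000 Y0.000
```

<svg xmlns="http://www.w3.org/2000/svg" width="185.879mm" height="212.429mm" viewBox="0 0 185.879 212.429">
  <polygon points="140.528,139.813 142.189,124.746 155.004,116.650 169.324,121.621 174.365,135.916 166.332,148.771 151.273,150.505" fill="none" stroke="#0000ff"/>
  <polyline points="15.389,153.659 37.123,181.911 48.151,196.384 48.472,197.080" fill="none" stroke="#0000ff"/>
  <polygon points="165.423,94.940 93.848,48.624 75.582,7.853 83.719,59.391 16.051,160.002 156.385,201.517" fill="none" stroke="#0000ff"/>
</svg>

y_svg = 212.429 − y_m. Every run uses S471, so all elements get stroke `#0000ff` (score).

[1] closed run; points: 140.528,139.813 142.189,124.746 155.004,116.650 169.324,121.621 174.365,135.916 166.332,148.771 151.273,150.505

[2] open run; points: 15.389,153.659 37.123,181.911 48.151,196.384 48.472,197.080

[3] closed run; points: 165.423,94.940 93.848,48.624 75.582,7.853 83.719,59.391 16.051,160.002 156.385,201.517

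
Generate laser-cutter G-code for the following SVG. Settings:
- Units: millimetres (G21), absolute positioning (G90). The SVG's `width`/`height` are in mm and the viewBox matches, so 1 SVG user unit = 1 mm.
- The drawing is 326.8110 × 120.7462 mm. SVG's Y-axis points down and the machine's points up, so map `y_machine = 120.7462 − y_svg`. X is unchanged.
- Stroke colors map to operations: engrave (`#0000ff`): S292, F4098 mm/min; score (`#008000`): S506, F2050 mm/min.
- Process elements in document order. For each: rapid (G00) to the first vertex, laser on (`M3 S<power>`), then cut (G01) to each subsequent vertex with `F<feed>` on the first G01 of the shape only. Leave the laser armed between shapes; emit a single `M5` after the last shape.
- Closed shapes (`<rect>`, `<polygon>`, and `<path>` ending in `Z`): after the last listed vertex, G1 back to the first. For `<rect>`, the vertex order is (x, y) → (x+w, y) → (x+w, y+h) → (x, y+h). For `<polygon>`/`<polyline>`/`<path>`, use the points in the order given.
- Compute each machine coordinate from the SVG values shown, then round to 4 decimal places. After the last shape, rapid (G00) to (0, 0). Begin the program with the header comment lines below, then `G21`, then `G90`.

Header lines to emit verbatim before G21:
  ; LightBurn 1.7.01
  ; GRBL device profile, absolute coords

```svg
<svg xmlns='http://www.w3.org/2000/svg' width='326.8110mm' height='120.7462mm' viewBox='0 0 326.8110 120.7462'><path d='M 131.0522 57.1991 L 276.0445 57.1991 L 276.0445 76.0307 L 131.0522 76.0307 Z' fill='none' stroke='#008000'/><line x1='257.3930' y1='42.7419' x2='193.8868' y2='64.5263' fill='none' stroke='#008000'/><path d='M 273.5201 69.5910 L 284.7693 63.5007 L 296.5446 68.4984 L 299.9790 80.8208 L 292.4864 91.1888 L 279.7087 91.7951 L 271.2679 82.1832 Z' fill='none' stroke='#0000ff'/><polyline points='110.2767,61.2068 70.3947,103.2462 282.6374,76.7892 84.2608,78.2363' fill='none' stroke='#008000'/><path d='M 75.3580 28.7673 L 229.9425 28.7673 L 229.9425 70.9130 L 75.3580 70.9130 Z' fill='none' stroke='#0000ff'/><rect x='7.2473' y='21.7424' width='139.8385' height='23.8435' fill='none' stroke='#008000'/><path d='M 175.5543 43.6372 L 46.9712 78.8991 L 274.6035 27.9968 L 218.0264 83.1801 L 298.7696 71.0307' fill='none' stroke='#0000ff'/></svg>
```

Since the viewBox matches the mm dimensions, user units are millimetres directly. The only transform is the Y-flip y_m = 120.7462 − y_svg.

Shape 1 is a rectangle drawn with `<path>`. Its stroke #008000 means score at S506, F2050. After flipping Y the toolpath is (131.0522,63.5471) → (276.0445,63.5471) → (276.0445,44.7155) → (131.0522,44.7155) → (131.0522,63.5471), returning to the start.

Shape 2 is a line segment drawn with `<line>`. Its stroke #008000 means score at S506, F2050. After flipping Y the toolpath is (257.3930,78.0043) → (193.8868,56.2199).

Shape 3 is a regular polygon drawn with `<path>`. Its stroke #0000ff means engrave at S292, F4098. After flipping Y the toolpath is (273.5201,51.1552) → (284.7693,57.2455) → (296.5446,52.2478) → (299.9790,39.9254) → (292.4864,29.5574) → (279.7087,28.9511) → (271.2679,38.5630) → (273.5201,51.1552), returning to the start.

Shape 4 is a open polyline drawn with `<polyline>`. Its stroke #008000 means score at S506, F2050. After flipping Y the toolpath is (110.2767,59.5394) → (70.3947,17.5000) → (282.6374,43.9570) → (84.2608,42.5099).

Shape 5 is a rectangle drawn with `<path>`. Its stroke #0000ff means engrave at S292, F4098. After flipping Y the toolpath is (75.3580,91.9789) → (229.9425,91.9789) → (229.9425,49.8332) → (75.3580,49.8332) → (75.3580,91.9789), returning to the start.

Shape 6 is a rectangle drawn with `<rect>`. Its stroke #008000 means score at S506, F2050. After flipping Y the toolpath is (7.2473,99.0038) → (147.0858,99.0038) → (147.0858,75.1603) → (7.2473,75.1603) → (7.2473,99.0038), returning to the start.

Shape 7 is a open polyline drawn with `<path>`. Its stroke #0000ff means engrave at S292, F4098. After flipping Y the toolpath is (175.5543,77.1090) → (46.9712,41.8471) → (274.6035,92.7494) → (218.0264,37.5661) → (298.7696,49.7155).

; LightBurn 1.7.01
; GRBL device profile, absolute coords
G21
G90
G00 X131.0522 Y63.5471
M3 S506
G01 X276.0445 Y63.5471 F2050
G01 X276.0445 Y44.7155
G01 X131.0522 Y44.7155
G01 X131.0522 Y63.5471
G00 X257.3930 Y78.0043
M3 S506
G01 X193.8868 Y56.2199 F2050
G00 X273.5201 Y51.1552
M3 S292
G01 X284.7693 Y57.2455 F4098
G01 X296.5446 Y52.2478
G01 X299.9790 Y39.9254
G01 X292.4864 Y29.5574
G01 X279.7087 Y28.9511
G01 X271.2679 Y38.5630
G01 X273.5201 Y51.1552
G00 X110.2767 Y59.5394
M3 S506
G01 X70.3947 Y17.5000 F2050
G01 X282.6374 Y43.9570
G01 X84.2608 Y42.5099
G00 X75.3580 Y91.9789
M3 S292
G01 X229.9425 Y91.9789 F4098
G01 X229.9425 Y49.8332
G01 X75.3580 Y49.8332
G01 X75.3580 Y91.9789
G00 X7.2473 Y99.0038
M3 S506
G01 X147.0858 Y99.0038 F2050
G01 X147.0858 Y75.1603
G01 X7.2473 Y75.1603
G01 X7.2473 Y99.0038
G00 X175.5543 Y77.1090
M3 S292
G01 X46.9712 Y41.8471 F4098
G01 X274.6035 Y92.7494
G01 X218.0264 Y37.5661
G01 X298.7696 Y49.7155
M5
G00 X0.0000 Y0.0000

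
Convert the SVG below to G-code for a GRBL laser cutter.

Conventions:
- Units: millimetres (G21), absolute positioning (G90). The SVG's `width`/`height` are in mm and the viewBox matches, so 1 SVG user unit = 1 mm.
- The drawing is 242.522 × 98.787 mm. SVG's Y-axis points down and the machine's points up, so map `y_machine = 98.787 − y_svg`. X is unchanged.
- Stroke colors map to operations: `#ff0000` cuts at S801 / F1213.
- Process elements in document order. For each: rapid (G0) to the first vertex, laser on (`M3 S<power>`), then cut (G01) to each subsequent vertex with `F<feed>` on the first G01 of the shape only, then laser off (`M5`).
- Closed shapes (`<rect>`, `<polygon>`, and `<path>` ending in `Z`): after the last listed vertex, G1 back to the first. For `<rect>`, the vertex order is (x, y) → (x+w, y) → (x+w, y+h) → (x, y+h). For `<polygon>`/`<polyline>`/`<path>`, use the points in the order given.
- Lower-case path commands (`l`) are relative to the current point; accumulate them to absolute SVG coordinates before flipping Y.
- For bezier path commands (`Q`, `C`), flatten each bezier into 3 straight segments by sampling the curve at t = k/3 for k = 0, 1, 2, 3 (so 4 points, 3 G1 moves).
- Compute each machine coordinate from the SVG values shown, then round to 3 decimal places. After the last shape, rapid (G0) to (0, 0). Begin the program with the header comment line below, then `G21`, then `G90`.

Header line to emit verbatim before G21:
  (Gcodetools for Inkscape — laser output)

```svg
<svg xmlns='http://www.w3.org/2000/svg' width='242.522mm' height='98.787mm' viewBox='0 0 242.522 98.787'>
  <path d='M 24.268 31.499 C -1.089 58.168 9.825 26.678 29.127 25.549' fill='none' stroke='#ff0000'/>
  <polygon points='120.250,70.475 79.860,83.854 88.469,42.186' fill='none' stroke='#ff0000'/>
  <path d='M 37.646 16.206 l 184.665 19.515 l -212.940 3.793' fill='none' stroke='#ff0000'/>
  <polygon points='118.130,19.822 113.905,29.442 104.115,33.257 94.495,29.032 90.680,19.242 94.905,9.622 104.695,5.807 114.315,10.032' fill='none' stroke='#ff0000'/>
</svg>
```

viewBox `0 0 242.522 98.787` with mm width/height → 1 unit = 1 mm. Flip: y_m = 98.787 − y_svg.

**Shape 1** — `<path>` cubic bezier, stroke `#ff0000` → cut (S801, F1213). Control points (SVG): P0=(24.268,31.499), P1=(-1.089,58.168), P2=(9.825,26.678), P3=(29.127,25.549); sampled at t=k/3. Machine vertices: (24.268,67.288) → (9.969,56.727) → (13.654,65.267) → (29.127,73.238). Open path.

**Shape 2** — `<polygon>` regular polygon, stroke `#ff0000` → cut (S801, F1213). Machine vertices: (120.250,28.312) → (79.860,14.933) → (88.469,56.601) → (120.250,28.312). Closed: final G1 returns to the first vertex.

**Shape 3** — `<path>` open polyline, stroke `#ff0000` → cut (S801, F1213). Machine vertices: (37.646,82.581) → (222.311,63.066) → (9.371,59.273). Open path.

**Shape 4** — `<polygon>` regular polygon, stroke `#ff0000` → cut (S801, F1213). Machine vertices: (118.130,78.965) → (113.905,69.345) → (104.115,65.530) → (94.495,69.755) → (90.680,79.545) → (94.905,89.165) → (104.695,92.980) → (114.315,88.755) → (118.130,78.965). Closed: final G1 returns to the first vertex.

(Gcodetools for Inkscape — laser output)
G21
G90
G0 X24.268 Y67.288
M3 S801
G01 X9.969 Y56.727 F1213
G01 X13.654 Y65.267
G01 X29.127 Y73.238
M5
G0 X120.250 Y28.312
M3 S801
G01 X79.860 Y14.933 F1213
G01 X88.469 Y56.601
G01 X120.250 Y28.312
M5
G0 X37.646 Y82.581
M3 S801
G01 X222.311 Y63.066 F1213
G01 X9.371 Y59.273
M5
G0 X118.130 Y78.965
M3 S801
G01 X113.905 Y69.345 F1213
G01 X104.115 Y65.530
G01 X94.495 Y69.755
G01 X90.680 Y79.545
G01 X94.905 Y89.165
G01 X104.695 Y92.980
G01 X114.315 Y88.755
G01 X118.130 Y78.965
M5
G0 X0.000 Y0.000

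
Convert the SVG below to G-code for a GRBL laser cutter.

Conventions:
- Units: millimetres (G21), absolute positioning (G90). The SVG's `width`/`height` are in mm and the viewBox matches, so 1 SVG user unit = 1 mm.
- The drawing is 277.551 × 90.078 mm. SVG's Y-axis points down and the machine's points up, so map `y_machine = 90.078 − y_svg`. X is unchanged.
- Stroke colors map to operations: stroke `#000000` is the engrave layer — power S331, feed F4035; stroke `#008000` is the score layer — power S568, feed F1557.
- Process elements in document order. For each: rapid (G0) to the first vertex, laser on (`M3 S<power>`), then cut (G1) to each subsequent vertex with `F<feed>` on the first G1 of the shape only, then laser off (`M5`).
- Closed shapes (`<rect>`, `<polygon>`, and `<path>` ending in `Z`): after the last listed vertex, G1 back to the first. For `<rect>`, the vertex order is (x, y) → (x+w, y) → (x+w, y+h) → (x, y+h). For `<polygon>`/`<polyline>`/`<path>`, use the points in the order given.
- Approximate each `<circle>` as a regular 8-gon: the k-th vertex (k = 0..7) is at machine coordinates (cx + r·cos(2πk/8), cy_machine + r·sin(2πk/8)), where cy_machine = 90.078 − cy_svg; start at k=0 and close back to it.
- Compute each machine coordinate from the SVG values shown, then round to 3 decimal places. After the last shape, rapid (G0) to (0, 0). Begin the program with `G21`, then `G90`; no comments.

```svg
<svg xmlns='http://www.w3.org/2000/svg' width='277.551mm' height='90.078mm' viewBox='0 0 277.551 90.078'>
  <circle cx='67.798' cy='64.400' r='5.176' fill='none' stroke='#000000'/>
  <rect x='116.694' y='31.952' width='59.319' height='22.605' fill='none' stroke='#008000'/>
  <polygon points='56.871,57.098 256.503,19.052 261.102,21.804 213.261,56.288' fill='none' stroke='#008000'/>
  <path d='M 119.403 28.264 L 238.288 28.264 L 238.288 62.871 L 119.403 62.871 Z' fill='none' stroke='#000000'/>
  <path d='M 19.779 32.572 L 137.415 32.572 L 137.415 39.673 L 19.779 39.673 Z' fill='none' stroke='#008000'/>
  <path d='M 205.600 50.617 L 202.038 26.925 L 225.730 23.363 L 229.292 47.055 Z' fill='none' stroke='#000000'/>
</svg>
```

G21
G90
G0 X72.974 Y25.678
M3 S331
G1 X71.458 Y29.338 F4035
G1 X67.798 Y30.854
G1 X64.138 Y29.338
G1 X62.622 Y25.678
G1 X64.138 Y22.018
G1 X67.798 Y20.502
G1 X71.458 Y22.018
G1 X72.974 Y25.678
M5
G0 X116.694 Y58.126
M3 S568
G1 X176.013 Y58.126 F1557
G1 X176.013 Y35.521
G1 X116.694 Y35.521
G1 X116.694 Y58.126
M5
G0 X56.871 Y32.980
M3 S568
G1 X256.503 Y71.026 F1557
G1 X261.102 Y68.274
G1 X213.261 Y33.790
G1 X56.871 Y32.980
M5
G0 X119.403 Y61.814
M3 S331
G1 X238.288 Y61.814 F4035
G1 X238.288 Y27.207
G1 X119.403 Y27.207
G1 X119.403 Y61.814
M5
G0 X19.779 Y57.506
M3 S568
G1 X137.415 Y57.506 F1557
G1 X137.415 Y50.405
G1 X19.779 Y50.405
G1 X19.779 Y57.506
M5
G0 X205.600 Y39.461
M3 S331
G1 X202.038 Y63.153 F4035
G1 X225.730 Y66.715
G1 X229.292 Y43.023
G1 X205.600 Y39.461
M5
G0 X0.000 Y0.000

Since the viewBox matches the mm dimensions, user units are millimetres directly. The only transform is the Y-flip y_m = 90.078 − y_svg.

Shape 1 is a circle drawn with `<circle>`. Its stroke #000000 means engrave at S331, F4035. After flipping Y the toolpath is (72.974,25.678) → (71.458,29.338) → (67.798,30.854) → (64.138,29.338) → (62.622,25.678) → (64.138,22.018) → (67.798,20.502) → (71.458,22.018) → (72.974,25.678), returning to the start.

Shape 2 is a rectangle drawn with `<rect>`. Its stroke #008000 means score at S568, F1557. After flipping Y the toolpath is (116.694,58.126) → (176.013,58.126) → (176.013,35.521) → (116.694,35.521) → (116.694,58.126), returning to the start.

Shape 3 is a closed polygon drawn with `<polygon>`. Its stroke #008000 means score at S568, F1557. After flipping Y the toolpath is (56.871,32.980) → (256.503,71.026) → (261.102,68.274) → (213.261,33.790) → (56.871,32.980), returning to the start.

Shape 4 is a rectangle drawn with `<path>`. Its stroke #000000 means engrave at S331, F4035. After flipping Y the toolpath is (119.403,61.814) → (238.288,61.814) → (238.288,27.207) → (119.403,27.207) → (119.403,61.814), returning to the start.

Shape 5 is a rectangle drawn with `<path>`. Its stroke #008000 means score at S568, F1557. After flipping Y the toolpath is (19.779,57.506) → (137.415,57.506) → (137.415,50.405) → (19.779,50.405) → (19.779,57.506), returning to the start.

Shape 6 is a regular polygon drawn with `<path>`. Its stroke #000000 means engrave at S331, F4035. After flipping Y the toolpath is (205.600,39.461) → (202.038,63.153) → (225.730,66.715) → (229.292,43.023) → (205.600,39.461), returning to the start.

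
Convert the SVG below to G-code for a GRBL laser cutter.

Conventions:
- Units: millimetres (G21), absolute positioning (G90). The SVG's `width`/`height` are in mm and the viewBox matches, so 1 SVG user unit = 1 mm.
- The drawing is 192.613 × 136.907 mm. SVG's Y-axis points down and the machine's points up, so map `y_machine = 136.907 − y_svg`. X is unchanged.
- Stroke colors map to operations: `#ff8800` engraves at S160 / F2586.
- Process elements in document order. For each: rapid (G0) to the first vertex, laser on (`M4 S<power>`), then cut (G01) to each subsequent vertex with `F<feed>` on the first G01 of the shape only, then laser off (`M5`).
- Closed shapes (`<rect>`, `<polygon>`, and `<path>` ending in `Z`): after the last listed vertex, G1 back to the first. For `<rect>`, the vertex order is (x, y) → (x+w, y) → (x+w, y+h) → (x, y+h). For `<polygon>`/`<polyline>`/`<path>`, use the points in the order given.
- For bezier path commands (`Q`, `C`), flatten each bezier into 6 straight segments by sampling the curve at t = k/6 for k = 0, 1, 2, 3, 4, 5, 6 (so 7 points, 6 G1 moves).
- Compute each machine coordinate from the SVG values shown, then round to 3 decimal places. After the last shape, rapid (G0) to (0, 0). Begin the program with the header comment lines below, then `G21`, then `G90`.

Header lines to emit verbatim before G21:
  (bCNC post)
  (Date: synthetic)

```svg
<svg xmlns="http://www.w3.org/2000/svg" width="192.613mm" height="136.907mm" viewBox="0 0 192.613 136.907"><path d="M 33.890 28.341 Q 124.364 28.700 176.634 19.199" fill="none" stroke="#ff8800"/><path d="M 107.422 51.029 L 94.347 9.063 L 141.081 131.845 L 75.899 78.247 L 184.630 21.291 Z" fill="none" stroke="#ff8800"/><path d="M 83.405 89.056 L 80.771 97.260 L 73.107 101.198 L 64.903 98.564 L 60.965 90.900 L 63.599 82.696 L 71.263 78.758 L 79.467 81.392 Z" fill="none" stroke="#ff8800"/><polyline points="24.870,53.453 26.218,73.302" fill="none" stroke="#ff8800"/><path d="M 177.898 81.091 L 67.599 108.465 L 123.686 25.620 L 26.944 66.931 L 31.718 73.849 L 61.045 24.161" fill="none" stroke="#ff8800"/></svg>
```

1 u = 1 mm; y_m = 136.907 − y.

[1] `<path>` quadratic bezier, #ff8800→engrave S160 F2586: (33.890,108.566) → (62.987,108.720) → (89.961,109.422) → (114.813,110.672) → (137.542,112.470) → (158.149,114.815) → (176.634,117.708)

[2] `<path>` closed polygon, #ff8800→engrave S160 F2586: (107.422,85.878) → (94.347,127.844) → (141.081,5.062) → (75.899,58.660) → (184.630,115.616) → (107.422,85.878) (closed)

[3] `<path>` regular polygon, #ff8800→engrave S160 F2586: (83.405,47.851) → (80.771,39.647) → (73.107,35.709) → (64.903,38.343) → (60.965,46.007) → (63.599,54.211) → (71.263,58.149) → (79.467,55.515) → (83.405,47.851) (closed)

[4] `<polyline>` line segment, #ff8800→engrave S160 F2586: (24.870,83.454) → (26.218,63.605)

[5] `<path>` open polyline, #ff8800→engrave S160 F2586: (177.898,55.816) → (67.599,28.442) → (123.686,111.287) → (26.944,69.976) → (31.718,63.058) → (61.045,112.746)

(bCNC post)
(Date: synthetic)
G21
G90
G0 X33.890 Y108.566
M4 S160
G01 X62.987 Y108.720 F2586
G01 X89.961 Y109.422
G01 X114.813 Y110.672
G01 X137.542 Y112.470
G01 X158.149 Y114.815
G01 X176.634 Y117.708
M5
G0 X107.422 Y85.878
M4 S160
G01 X94.347 Y127.844 F2586
G01 X141.081 Y5.062
G01 X75.899 Y58.660
G01 X184.630 Y115.616
G01 X107.422 Y85.878
M5
G0 X83.405 Y47.851
M4 S160
G01 X80.771 Y39.647 F2586
G01 X73.107 Y35.709
G01 X64.903 Y38.343
G01 X60.965 Y46.007
G01 X63.599 Y54.211
G01 X71.263 Y58.149
G01 X79.467 Y55.515
G01 X83.405 Y47.851
M5
G0 X24.870 Y83.454
M4 S160
G01 X26.218 Y63.605 F2586
M5
G0 X177.898 Y55.816
M4 S160
G01 X67.599 Y28.442 F2586
G01 X123.686 Y111.287
G01 X26.944 Y69.976
G01 X31.718 Y63.058
G01 X61.045 Y112.746
M5
G0 X0.000 Y0.000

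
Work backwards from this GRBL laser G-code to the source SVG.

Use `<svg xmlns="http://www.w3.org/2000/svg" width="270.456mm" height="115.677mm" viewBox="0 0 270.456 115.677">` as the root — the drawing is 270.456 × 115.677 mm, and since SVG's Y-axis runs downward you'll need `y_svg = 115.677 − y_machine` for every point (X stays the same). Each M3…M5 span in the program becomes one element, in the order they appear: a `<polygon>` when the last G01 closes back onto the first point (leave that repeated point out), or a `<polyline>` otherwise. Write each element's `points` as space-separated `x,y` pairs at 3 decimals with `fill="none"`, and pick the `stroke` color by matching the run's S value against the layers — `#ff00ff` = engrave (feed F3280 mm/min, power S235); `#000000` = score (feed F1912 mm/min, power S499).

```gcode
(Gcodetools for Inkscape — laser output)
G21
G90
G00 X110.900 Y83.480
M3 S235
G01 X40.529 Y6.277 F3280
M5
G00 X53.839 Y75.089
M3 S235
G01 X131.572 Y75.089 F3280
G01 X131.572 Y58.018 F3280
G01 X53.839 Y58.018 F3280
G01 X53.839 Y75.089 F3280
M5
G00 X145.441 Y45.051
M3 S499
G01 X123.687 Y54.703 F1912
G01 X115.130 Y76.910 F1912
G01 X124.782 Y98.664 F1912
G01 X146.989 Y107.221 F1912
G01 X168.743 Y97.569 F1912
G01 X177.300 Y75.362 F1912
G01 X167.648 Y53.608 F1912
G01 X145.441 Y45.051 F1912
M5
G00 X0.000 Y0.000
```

<svg xmlns="http://www.w3.org/2000/svg" width="270.456mm" height="115.677mm" viewBox="0 0 270.456 115.677">
  <polyline points="110.900,32.197 40.529,109.400" fill="none" stroke="#ff00ff"/>
  <polygon points="53.839,40.588 131.572,40.588 131.572,57.659 53.839,57.659" fill="none" stroke="#ff00ff"/>
  <polygon points="145.441,70.626 123.687,60.974 115.130,38.767 124.782,17.013 146.989,8.456 168.743,18.108 177.300,40.315 167.648,62.069" fill="none" stroke="#000000"/>
</svg>

Each laser-on run becomes one SVG element. Flip Y back into SVG space with y_svg = 115.677 − y_machine.

Run 1: power S235 maps to stroke `#ff00ff` (engrave). The run is open, so emit a `<polyline>` with points (Y-flipped): 110.900,32.197 40.529,109.400.

Run 2: S235 ⇒ engrave layer `#ff00ff`. The run returns to its start, so emit a `<polygon>` with points (Y-flipped): 53.839,40.588 131.572,40.588 131.572,57.659 53.839,57.659.

Run 3: S499 ⇒ score layer `#000000`. The run returns to its start, so emit a `<polygon>` with points (Y-flipped): 145.441,70.626 123.687,60.974 115.130,38.767 124.782,17.013 146.989,8.456 168.743,18.108 177.300,40.315 167.648,62.069.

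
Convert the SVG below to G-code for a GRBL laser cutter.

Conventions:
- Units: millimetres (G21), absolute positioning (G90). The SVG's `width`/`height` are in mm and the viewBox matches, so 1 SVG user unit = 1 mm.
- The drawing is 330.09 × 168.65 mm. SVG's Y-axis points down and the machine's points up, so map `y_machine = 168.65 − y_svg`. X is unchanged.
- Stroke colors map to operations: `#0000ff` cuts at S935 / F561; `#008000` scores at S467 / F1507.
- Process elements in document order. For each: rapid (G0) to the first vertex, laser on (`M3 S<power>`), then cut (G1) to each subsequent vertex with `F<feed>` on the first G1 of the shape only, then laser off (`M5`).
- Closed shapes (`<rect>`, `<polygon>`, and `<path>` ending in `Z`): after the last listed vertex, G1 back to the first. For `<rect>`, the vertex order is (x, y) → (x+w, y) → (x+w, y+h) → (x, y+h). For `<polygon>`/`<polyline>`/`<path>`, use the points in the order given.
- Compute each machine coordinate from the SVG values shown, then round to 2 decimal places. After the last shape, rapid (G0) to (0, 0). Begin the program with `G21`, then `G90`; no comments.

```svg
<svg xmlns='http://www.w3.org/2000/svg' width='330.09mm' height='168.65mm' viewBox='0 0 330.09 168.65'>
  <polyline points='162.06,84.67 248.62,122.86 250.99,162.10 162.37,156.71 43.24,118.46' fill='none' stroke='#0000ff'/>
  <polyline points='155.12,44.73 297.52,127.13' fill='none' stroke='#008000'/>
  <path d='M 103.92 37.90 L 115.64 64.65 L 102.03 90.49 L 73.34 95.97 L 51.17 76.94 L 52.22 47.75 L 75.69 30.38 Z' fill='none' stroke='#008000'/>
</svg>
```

G21
G90
G0 X162.06 Y83.98
M3 S935
G1 X248.62 Y45.79 F561
G1 X250.99 Y6.55
G1 X162.37 Y11.94
G1 X43.24 Y50.19
M5
G0 X155.12 Y123.92
M3 S467
G1 X297.52 Y41.52 F1507
M5
G0 X103.92 Y130.75
M3 S467
G1 X115.64 Y104.00 F1507
G1 X102.03 Y78.16
G1 X73.34 Y72.68
G1 X51.17 Y91.71
G1 X52.22 Y120.90
G1 X75.69 Y138.27
G1 X103.92 Y130.75
M5
G0 X0.00 Y0.00

viewBox `0 0 330.09 168.65` with mm width/height → 1 unit = 1 mm. Flip: y_m = 168.65 − y_svg.

**Shape 1** — `<polyline>` open polyline, stroke `#0000ff` → cut (S935, F561). Machine vertices: (162.06,83.98) → (248.62,45.79) → (250.99,6.55) → (162.37,11.94) → (43.24,50.19). Open path.

**Shape 2** — `<polyline>` line segment, stroke `#008000` → score (S467, F1507). Machine vertices: (155.12,123.92) → (297.52,41.52). Open path.

**Shape 3** — `<path>` regular polygon, stroke `#008000` → score (S467, F1507). Machine vertices: (103.92,130.75) → (115.64,104.00) → (102.03,78.16) → (73.34,72.68) → (51.17,91.71) → (52.22,120.90) → (75.69,138.27) → (103.92,130.75). Closed: final G1 returns to the first vertex.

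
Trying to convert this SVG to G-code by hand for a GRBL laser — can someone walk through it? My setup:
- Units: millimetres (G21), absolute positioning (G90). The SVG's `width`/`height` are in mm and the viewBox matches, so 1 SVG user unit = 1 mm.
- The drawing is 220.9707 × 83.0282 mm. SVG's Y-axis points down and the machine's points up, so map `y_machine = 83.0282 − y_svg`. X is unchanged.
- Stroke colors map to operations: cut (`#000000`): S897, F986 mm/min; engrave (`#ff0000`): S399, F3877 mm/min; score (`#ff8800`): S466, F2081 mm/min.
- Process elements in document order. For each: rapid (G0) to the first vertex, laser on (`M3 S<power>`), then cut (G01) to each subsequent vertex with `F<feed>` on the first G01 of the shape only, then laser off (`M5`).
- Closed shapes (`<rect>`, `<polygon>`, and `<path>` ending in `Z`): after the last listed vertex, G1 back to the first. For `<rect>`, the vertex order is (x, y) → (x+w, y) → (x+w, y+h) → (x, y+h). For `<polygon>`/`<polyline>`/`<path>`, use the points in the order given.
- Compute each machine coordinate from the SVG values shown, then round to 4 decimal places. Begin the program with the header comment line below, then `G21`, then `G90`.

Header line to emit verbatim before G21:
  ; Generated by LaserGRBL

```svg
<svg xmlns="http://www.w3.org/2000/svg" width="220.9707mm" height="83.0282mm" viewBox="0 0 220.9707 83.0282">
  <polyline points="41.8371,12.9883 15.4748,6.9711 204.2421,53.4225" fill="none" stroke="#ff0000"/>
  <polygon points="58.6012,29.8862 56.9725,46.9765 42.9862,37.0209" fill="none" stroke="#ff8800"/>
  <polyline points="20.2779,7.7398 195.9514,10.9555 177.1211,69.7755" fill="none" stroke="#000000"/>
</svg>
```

viewBox `0 0 220.9707 83.0282` with mm width/height → 1 unit = 1 mm. Flip: y_m = 83.0282 − y_svg.

**Shape 1** — `<polyline>` open polyline, stroke `#ff0000` → engrave (S399, F3877). Machine vertices: (41.8371,70.0399) → (15.4748,76.0571) → (204.2421,29.6057). Open path.

**Shape 2** — `<polygon>` regular polygon, stroke `#ff8800` → score (S466, F2081). Machine vertices: (58.6012,53.1420) → (56.9725,36.0517) → (42.9862,46.0073) → (58.6012,53.1420). Closed: final G1 returns to the first vertex.

**Shape 3** — `<polyline>` open polyline, stroke `#000000` → cut (S897, F986). Machine vertices: (20.2779,75.2884) → (195.9514,72.0727) → (177.1211,13.2527). Open path.

; Generated by LaserGRBL
G21
G90
G0 X41.8371 Y70.0399
M3 S399
G01 X15.4748 Y76.0571 F3877
G01 X204.2421 Y29.6057
M5
G0 X58.6012 Y53.1420
M3 S466
G01 X56.9725 Y36.0517 F2081
G01 X42.9862 Y46.0073
G01 X58.6012 Y53.1420
M5
G0 X20.2779 Y75.2884
M3 S897
G01 X195.9514 Y72.0727 F986
G01 X177.1211 Y13.2527
M5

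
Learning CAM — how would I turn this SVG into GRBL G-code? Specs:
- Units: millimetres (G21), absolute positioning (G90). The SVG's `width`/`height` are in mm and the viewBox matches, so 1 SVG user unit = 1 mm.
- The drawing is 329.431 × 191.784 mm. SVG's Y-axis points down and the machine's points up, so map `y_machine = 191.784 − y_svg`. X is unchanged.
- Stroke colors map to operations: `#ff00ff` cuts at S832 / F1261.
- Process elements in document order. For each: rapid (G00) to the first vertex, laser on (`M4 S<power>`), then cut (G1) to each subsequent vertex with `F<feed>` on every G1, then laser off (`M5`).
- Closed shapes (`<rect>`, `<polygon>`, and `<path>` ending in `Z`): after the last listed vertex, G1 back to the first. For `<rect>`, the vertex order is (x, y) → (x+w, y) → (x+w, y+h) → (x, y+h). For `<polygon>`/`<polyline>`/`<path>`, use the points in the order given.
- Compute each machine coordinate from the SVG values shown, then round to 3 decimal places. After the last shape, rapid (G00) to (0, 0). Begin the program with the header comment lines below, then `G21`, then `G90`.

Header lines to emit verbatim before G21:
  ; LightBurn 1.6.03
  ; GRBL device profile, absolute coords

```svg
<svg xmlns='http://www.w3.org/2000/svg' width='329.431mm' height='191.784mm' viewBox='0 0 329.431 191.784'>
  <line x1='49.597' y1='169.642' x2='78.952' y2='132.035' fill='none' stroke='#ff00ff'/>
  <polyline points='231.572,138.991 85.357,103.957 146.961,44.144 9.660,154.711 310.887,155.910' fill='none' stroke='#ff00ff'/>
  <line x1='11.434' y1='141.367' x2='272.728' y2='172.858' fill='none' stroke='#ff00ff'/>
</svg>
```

1 u = 1 mm; y_m = 191.784 − y.

[1] `<line>` line segment, #ff00ff→cut S832 F1261: (49.597,22.142) → (78.952,59.749)

[2] `<polyline>` open polyline, #ff00ff→cut S832 F1261: (231.572,52.793) → (85.357,87.827) → (146.961,147.640) → (9.660,37.073) → (310.887,35.874)

[3] `<line>` line segment, #ff00ff→cut S832 F1261: (11.434,50.417) → (272.728,18.926)

; LightBurn 1.6.03
; GRBL device profile, absolute coords
G21
G90
G00 X49.597 Y22.142
M4 S832
G1 X78.952 Y59.749 F1261
M5
G00 X231.572 Y52.793
M4 S832
G1 X85.357 Y87.827 F1261
G1 X146.961 Y147.640 F1261
G1 X9.660 Y37.073 F1261
G1 X310.887 Y35.874 F1261
M5
G00 X11.434 Y50.417
M4 S832
G1 X272.728 Y18.926 F1261
M5
G00 X0.000 Y0.000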